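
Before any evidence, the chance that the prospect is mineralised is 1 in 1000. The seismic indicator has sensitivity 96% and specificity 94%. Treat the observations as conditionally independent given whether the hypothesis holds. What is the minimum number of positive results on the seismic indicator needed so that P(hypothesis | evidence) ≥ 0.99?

Prior odds = 0.001/0.999 = 1/999.
False-positive rate = 1 − 0.94 = 0.06; likelihood ratio of a positive = 0.96/0.06 = 16.
Target posterior odds = 0.99/0.01 = 99.
Need (1/999) × 16ⁿ ≥ 99, i.e. 16ⁿ ≥ 98901.
16⁴ = 65536 falls short of 98901 but 16⁵ = 1048576 reaches it, so n = 5.

5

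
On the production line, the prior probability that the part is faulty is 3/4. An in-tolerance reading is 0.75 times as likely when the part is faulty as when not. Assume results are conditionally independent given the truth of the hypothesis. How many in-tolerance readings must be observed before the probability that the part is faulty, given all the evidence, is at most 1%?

Prior odds = 0.75/0.25 = 3.
Likelihood ratio per in-tolerance reading = 0.75.
Target odds: 0.01 ÷ 0.99 = 1/99.
Require 0.75ⁿ ≤ 1/99 ÷ 3 = 1/297.
0.75¹⁹ ≈0.00422828 is still above 1/297 but 0.75²⁰ ≈0.00317121 is at or below it, so n = 20.

20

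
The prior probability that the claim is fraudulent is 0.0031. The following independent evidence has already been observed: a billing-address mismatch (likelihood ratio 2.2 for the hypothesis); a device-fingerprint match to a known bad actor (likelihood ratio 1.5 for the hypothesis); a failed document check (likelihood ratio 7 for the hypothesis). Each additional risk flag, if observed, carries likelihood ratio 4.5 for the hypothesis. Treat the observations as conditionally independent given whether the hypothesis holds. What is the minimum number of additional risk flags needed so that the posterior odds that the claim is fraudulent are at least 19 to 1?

Prior odds = 0.0031/0.9969 = 31/9969.
Combined Bayes factor of the evidence already in hand = 2.2 × 1.5 × 7 = 23.1.
Odds after that evidence = (31/9969) × 23.1 = 2387/33230.
Target odds = 19.
Need 4.5ⁿ ≥ 19 ÷ (2387/33230) = 631370/2387.
4.5³ = 91.125 falls short of 631370/2387 but 4.5⁴ = 410.0625 reaches it, so n = 4.

4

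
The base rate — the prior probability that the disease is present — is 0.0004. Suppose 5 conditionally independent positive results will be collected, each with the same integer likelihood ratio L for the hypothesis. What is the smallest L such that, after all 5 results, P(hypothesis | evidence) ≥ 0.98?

11

Prior odds = 0.0004/0.9996 = 1/2499.
Target odds = 0.98/0.02 = 49.
Need L⁵ ≥ 49 ÷ (1/2499) = 122451.
10⁵ = 100000 < 122451 ≤ 161051 = 11⁵, so L = 11.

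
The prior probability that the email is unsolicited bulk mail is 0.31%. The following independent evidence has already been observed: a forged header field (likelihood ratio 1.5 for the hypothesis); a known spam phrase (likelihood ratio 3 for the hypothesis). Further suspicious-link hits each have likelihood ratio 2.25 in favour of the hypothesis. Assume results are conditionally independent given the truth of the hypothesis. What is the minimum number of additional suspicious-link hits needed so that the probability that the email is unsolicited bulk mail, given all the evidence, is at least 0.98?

Prior odds = 0.0031/0.9969 = 31/9969.
Combined Bayes factor of the evidence already in hand = 1.5 × 3 = 4.5.
Odds after that evidence = (31/9969) × 4.5 = 93/6646.
Target odds = 0.98/0.02 = 49.
Need 2.25ⁿ ≥ 49 ÷ (93/6646) = 325654/93.
2.25¹⁰ ≈3325.26 falls short of 325654/93 but 2.25¹¹ ≈7481.83 reaches it, so n = 11.

11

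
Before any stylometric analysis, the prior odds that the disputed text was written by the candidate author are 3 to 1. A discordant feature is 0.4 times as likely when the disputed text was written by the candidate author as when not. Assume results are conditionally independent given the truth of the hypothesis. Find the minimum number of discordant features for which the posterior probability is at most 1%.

Prior odds = 3.
Likelihood ratio per discordant feature = 0.4.
Target odds: 0.01 ÷ 0.99 = 1/99.
Need 3 × 0.4ⁿ ≤ 1/99, i.e. 0.4ⁿ ≤ 1/297.
0.4⁶ = 64/15625 is still above 1/297 but 0.4⁷ = 128/78125 is at or below it, so n = 7.

7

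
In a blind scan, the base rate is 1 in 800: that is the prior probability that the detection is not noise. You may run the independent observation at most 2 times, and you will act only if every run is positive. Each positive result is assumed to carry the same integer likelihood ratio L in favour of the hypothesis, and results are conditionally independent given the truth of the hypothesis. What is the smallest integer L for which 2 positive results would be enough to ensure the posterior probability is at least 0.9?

85

Prior odds = 0.00125/0.99875 = 1/799.
Target odds = 0.9/0.1 = 9.
Need L² ≥ 9 ÷ (1/799) = 7191.
84² = 7056 < 7191 ≤ 7225 = 85², so L = 85.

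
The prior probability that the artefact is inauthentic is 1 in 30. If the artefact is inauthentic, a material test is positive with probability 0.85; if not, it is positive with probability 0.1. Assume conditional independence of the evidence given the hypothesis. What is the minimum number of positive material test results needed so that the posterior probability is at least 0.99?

4

Prior odds: (1/30) ÷ (29/30) = 1/29.
Likelihood ratio of a positive = 0.85/0.1 = 8.5.
Target odds: 0.99 ÷ 0.01 = 99.
Require 8.5ⁿ ≥ 99 ÷ (1/29) = 2871.
8.5³ = 614.125 falls short of 2871 but 8.5⁴ = 5220.0625 reaches it, so n = 4.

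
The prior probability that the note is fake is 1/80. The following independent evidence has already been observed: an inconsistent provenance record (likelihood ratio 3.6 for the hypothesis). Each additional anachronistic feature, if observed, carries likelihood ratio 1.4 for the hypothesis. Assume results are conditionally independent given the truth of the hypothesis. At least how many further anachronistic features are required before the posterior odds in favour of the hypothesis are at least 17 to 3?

Prior odds = 0.0125/0.9875 = 1/79.
Bayes factor of the evidence already in hand = 3.6.
Odds after that evidence = (1/79) × 3.6 = 18/395.
Target odds = 17/3.
Need 1.4ⁿ ≥ 17/3 ÷ (18/395) = 6715/54.
1.4¹⁴ ≈111.12 falls short of 6715/54 but 1.4¹⁵ ≈155.568 reaches it, so n = 15.

15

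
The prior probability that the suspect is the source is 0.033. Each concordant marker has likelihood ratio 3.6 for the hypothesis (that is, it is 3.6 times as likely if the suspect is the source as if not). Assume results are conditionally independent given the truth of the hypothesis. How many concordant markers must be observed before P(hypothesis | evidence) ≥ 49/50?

6

Prior odds = 0.033/0.967 = 33/967.
Likelihood ratio per concordant marker = 3.6.
Target posterior odds = 0.98/0.02 = 49.
Need (33/967) × 3.6ⁿ ≥ 49, i.e. 3.6ⁿ ≥ 47383/33.
3.6⁵ = 604.66176 falls short of 47383/33 but 3.6⁶ = 34012224/15625 reaches it, so n = 6.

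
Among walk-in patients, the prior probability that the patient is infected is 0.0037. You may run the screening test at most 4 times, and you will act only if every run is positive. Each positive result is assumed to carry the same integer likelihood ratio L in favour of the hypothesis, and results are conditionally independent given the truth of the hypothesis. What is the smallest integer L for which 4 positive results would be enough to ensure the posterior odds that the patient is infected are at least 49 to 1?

11

Prior odds = 0.0037/0.9963 = 37/9963.
Target odds = 49.
Need L⁴ ≥ 49 ÷ (37/9963) = 488187/37.
10⁴ = 10000 < 488187/37 ≤ 14641 = 11⁴, so L = 11.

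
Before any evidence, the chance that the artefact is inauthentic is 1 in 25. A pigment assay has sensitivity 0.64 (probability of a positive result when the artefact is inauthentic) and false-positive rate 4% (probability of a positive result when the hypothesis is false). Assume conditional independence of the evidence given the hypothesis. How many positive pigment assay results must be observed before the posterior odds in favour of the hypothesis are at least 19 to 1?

Prior odds: 0.04 ÷ 0.96 = 1/24.
Likelihood ratio of a positive result = 0.64/0.04 = 16.
Target odds = 19.
Require 16ⁿ ≥ 19 ÷ (1/24) = 456.
16² = 256 falls short of 456 but 16³ = 4096 reaches it, so n = 3.

3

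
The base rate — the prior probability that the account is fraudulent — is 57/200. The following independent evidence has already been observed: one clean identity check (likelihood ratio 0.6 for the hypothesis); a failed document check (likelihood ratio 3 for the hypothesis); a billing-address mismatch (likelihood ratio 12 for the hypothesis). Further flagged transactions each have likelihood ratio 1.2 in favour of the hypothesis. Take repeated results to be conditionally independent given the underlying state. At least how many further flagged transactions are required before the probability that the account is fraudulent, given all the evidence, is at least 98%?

10

Prior odds = 0.285/0.715 = 57/143.
Combined Bayes factor of the evidence already in hand = 0.6 × 3 × 12 = 21.6.
Odds after that evidence = (57/143) × 21.6 = 6156/715.
Target odds = 0.98/0.02 = 49.
Need 1.2ⁿ ≥ 49 ÷ (6156/715) = 35035/6156.
1.2⁹ = 10077696/1953125 falls short of 35035/6156 but 1.2¹⁰ = 60466176/9765625 reaches it, so n = 10.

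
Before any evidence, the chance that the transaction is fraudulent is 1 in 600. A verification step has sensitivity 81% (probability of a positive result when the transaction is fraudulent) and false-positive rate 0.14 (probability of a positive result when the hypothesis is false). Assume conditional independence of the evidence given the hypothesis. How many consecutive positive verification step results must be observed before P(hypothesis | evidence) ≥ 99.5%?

7

Prior odds: (1/600) ÷ (599/600) = 1/599.
Likelihood ratio of a positive result = 0.81/0.14 = 81/14.
Target odds: 0.995 ÷ 0.005 = 199.
Require (81/14)ⁿ ≥ 199 ÷ (1/599) = 119201.
(81/14)⁶ ≈37509.6 falls short of 119201 but (81/14)⁷ ≈217020 reaches it, so n = 7.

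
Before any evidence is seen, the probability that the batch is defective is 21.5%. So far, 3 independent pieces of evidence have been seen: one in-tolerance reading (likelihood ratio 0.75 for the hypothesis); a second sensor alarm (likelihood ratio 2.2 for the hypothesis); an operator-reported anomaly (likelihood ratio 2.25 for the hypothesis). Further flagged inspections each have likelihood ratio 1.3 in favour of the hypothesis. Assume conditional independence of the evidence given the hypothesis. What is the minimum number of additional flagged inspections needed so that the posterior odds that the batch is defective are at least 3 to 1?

5

Prior odds = 0.215/0.785 = 43/157.
Combined Bayes factor of the evidence already in hand = 0.75 × 2.2 × 2.25 = 3.7125.
Odds after that evidence = (43/157) × 3.7125 = 12771/12560.
Target odds = 3.
Need 1.3ⁿ ≥ 3 ÷ (12771/12560) = 12560/4257.
1.3⁴ = 2.8561 falls short of 12560/4257 but 1.3⁵ = 371293/100000 reaches it, so n = 5.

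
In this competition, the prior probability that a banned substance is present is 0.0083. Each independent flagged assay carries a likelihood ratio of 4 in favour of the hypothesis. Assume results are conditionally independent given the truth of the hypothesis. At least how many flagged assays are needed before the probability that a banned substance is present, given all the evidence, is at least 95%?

Prior odds = 0.0083/0.9917 = 83/9917.
Likelihood ratio per flagged assay = 4.
Target odds: 0.95 ÷ 0.05 = 19.
Need (83/9917) × 4ⁿ ≥ 19, i.e. 4ⁿ ≥ 188423/83.
4⁵ = 1024 falls short of 188423/83 but 4⁶ = 4096 reaches it, so n = 6.

6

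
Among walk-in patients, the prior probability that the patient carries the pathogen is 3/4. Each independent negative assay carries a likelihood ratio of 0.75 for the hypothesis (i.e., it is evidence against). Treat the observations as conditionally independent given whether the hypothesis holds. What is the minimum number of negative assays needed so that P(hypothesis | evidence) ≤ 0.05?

15

Prior odds: 0.75 ÷ 0.25 = 3.
Likelihood ratio per negative assay = 0.75.
Target posterior odds = 0.05/0.95 = 1/19.
Need 3 × 0.75ⁿ ≤ 1/19, i.e. 0.75ⁿ ≤ 1/57.
0.75¹⁴ = 4782969/268435456 is still above 1/57 but 0.75¹⁵ ≈0.0133635 is at or below it, so n = 15.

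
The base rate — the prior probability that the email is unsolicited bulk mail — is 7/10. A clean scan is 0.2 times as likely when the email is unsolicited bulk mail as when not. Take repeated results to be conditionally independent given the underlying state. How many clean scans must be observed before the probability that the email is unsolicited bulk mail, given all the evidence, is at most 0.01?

4

Prior odds = 0.7/0.3 = 7/3.
Likelihood ratio per clean scan = 0.2.
Target posterior odds = 0.01/0.99 = 1/99.
Need (7/3) × 0.2ⁿ ≤ 1/99, i.e. 0.2ⁿ ≤ 1/231.
0.2³ = 0.008 is still above 1/231 but 0.2⁴ = 0.0016 is at or below it, so n = 4.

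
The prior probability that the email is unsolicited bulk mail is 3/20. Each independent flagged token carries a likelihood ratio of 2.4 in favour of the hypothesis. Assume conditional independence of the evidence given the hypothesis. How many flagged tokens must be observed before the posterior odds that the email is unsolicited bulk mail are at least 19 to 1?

6

Prior odds: 0.15 ÷ 0.85 = 3/17.
Likelihood ratio per flagged token = 2.4.
Target odds = 19.
Need (3/17) × 2.4ⁿ ≥ 19, i.e. 2.4ⁿ ≥ 323/3.
2.4⁵ = 79.62624 falls short of 323/3 but 2.4⁶ = 2985984/15625 reaches it, so n = 6.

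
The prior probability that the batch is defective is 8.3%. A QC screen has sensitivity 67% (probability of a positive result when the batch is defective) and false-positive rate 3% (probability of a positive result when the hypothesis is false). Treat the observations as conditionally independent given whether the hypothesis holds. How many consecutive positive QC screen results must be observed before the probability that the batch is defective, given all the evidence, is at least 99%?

Prior odds: 0.083 ÷ 0.917 = 83/917.
Likelihood ratio of a positive result = 0.67/0.03 = 67/3.
Target posterior odds = 0.99/0.01 = 99.
Need (83/917) × (67/3)ⁿ ≥ 99, i.e. (67/3)ⁿ ≥ 90783/83.
(67/3)² = 4489/9 falls short of 90783/83 but (67/3)³ = 300763/27 reaches it, so n = 3.

3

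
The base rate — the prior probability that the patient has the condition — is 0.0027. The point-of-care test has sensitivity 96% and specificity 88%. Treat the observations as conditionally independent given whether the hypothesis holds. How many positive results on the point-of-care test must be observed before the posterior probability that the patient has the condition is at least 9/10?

Prior odds: 0.0027 ÷ 0.9973 = 27/9973.
False-positive rate = 1 − 0.88 = 0.12; likelihood ratio of a positive = 0.96/0.12 = 8.
Target posterior odds = 0.9/0.1 = 9.
Need (27/9973) × 8ⁿ ≥ 9, i.e. 8ⁿ ≥ 9973/3.
8³ = 512 falls short of 9973/3 but 8⁴ = 4096 reaches it, so n = 4.

4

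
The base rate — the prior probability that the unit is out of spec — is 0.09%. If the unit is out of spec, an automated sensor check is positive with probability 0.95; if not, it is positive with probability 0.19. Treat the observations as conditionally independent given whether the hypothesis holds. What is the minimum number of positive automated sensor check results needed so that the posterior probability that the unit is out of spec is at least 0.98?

Prior odds: 0.0009 ÷ 0.9991 = 9/9991.
Likelihood ratio of a positive = 0.95/0.19 = 5.
Target odds: 0.98 ÷ 0.02 = 49.
Need (9/9991) × 5ⁿ ≥ 49, i.e. 5ⁿ ≥ 489559/9.
5⁶ = 15625 falls short of 489559/9 but 5⁷ = 78125 reaches it, so n = 7.

7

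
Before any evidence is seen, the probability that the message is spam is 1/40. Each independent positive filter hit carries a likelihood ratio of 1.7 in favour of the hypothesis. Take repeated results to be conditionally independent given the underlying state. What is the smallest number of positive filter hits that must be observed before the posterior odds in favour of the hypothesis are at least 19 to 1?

Prior odds = 0.025/0.975 = 1/39.
Likelihood ratio per positive filter hit = 1.7.
Target odds = 19.
Require 1.7ⁿ ≥ 19 ÷ (1/39) = 741.
1.7¹² ≈582.622 falls short of 741 but 1.7¹³ ≈990.458 reaches it, so n = 13.

13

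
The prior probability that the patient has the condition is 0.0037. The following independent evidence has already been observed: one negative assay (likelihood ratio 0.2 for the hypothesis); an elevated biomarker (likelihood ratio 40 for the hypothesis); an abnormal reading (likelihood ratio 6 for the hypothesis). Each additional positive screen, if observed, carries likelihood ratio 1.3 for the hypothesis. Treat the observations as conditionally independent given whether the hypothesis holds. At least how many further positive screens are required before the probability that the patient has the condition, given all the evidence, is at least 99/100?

25

Prior odds = 0.0037/0.9963 = 37/9963.
Combined Bayes factor of the evidence already in hand = 0.2 × 40 × 6 = 48.
Odds after that evidence = (37/9963) × 48 = 592/3321.
Target odds = 0.99/0.01 = 99.
Need 1.3ⁿ ≥ 99 ÷ (592/3321) = 328779/592.
1.3²⁴ ≈542.801 falls short of 328779/592 but 1.3²⁵ ≈705.641 reaches it, so n = 25.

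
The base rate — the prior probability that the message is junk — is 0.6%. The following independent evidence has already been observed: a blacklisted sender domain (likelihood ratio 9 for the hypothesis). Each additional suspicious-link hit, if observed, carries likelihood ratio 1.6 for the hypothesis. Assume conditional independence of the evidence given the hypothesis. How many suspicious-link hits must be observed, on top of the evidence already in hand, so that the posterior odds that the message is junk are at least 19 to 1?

13

Prior odds = 0.006/0.994 = 3/497.
Bayes factor of the evidence already in hand = 9.
Odds after that evidence = (3/497) × 9 = 27/497.
Target odds = 19.
Need 1.6ⁿ ≥ 19 ÷ (27/497) = 9443/27.
1.6¹² ≈281.475 falls short of 9443/27 but 1.6¹³ ≈450.36 reaches it, so n = 13.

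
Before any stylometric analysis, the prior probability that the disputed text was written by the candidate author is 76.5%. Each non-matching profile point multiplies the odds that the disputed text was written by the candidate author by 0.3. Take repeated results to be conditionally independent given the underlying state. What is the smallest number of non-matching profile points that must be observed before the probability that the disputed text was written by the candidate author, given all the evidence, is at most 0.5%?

6

Prior odds = 0.765/0.235 = 153/47.
Likelihood ratio per non-matching profile point = 0.3.
Target odds: 0.005 ÷ 0.995 = 1/199.
Require 0.3ⁿ ≤ 1/199 ÷ (153/47) = 47/30447.
0.3⁵ = 243/100000 is still above 47/30447 but 0.3⁶ = 729/1000000 is at or below it, so n = 6.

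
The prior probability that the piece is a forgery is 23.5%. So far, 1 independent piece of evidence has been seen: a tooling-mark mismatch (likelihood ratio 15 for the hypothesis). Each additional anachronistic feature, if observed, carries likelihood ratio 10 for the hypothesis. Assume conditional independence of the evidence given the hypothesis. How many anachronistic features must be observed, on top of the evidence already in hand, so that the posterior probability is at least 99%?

Prior odds = 0.235/0.765 = 47/153.
Bayes factor of the evidence already in hand = 15.
Odds after that evidence = (47/153) × 15 = 235/51.
Target odds = 0.99/0.01 = 99.
Need 10ⁿ ≥ 99 ÷ (235/51) = 5049/235.
10¹ = 10 falls short of 5049/235 but 10² = 100 reaches it, so n = 2.

2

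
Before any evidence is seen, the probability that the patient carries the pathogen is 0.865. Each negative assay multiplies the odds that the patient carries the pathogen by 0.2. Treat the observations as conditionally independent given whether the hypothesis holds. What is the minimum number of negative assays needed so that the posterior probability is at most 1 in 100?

5

Prior odds = 0.865/0.135 = 173/27.
Likelihood ratio per negative assay = 0.2.
Target odds: 0.01 ÷ 0.99 = 1/99.
Need (173/27) × 0.2ⁿ ≤ 1/99, i.e. 0.2ⁿ ≤ 3/1903.
0.2⁴ = 0.0016 is still above 3/1903 but 0.2⁵ = 0.00032 is at or below it, so n = 5.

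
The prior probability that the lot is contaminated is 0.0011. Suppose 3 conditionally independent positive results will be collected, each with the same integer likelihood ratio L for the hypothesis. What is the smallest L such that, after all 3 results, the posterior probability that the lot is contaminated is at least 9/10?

Prior odds = 0.0011/0.9989 = 11/9989.
Target odds = 0.9/0.1 = 9.
Need L³ ≥ 9 ÷ (11/9989) = 89901/11.
20³ = 8000 < 89901/11 ≤ 9261 = 21³, so L = 21.

21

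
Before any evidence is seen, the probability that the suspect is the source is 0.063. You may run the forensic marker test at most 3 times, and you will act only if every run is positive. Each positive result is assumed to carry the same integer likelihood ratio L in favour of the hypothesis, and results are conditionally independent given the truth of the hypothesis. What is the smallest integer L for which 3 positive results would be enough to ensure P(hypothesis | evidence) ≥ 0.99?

12

Prior odds = 0.063/0.937 = 63/937.
Target odds = 0.99/0.01 = 99.
Need L³ ≥ 99 ÷ (63/937) = 10307/7.
11³ = 1331 < 10307/7 ≤ 1728 = 12³, so L = 12.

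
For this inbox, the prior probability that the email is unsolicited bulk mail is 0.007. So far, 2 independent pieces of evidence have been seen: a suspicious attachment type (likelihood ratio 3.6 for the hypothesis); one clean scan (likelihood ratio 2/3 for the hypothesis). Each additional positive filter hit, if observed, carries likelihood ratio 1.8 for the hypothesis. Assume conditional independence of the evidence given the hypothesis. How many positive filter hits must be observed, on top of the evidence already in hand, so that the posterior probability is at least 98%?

14

Prior odds = 0.007/0.993 = 7/993.
Combined Bayes factor of the evidence already in hand = 3.6 × (2/3) = 2.4.
Odds after that evidence = (7/993) × 2.4 = 28/1655.
Target odds = 0.98/0.02 = 49.
Need 1.8ⁿ ≥ 49 ÷ (28/1655) = 2896.25.
1.8¹³ ≈2082.3 falls short of 2896.25 but 1.8¹⁴ ≈3748.13 reaches it, so n = 14.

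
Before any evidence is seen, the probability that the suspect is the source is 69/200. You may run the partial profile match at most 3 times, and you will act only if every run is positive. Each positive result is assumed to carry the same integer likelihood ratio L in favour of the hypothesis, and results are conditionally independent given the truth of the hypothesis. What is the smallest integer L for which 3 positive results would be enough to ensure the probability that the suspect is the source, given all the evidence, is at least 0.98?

Prior odds = 0.345/0.655 = 69/131.
Target odds = 0.98/0.02 = 49.
Need L³ ≥ 49 ÷ (69/131) = 6419/69.
4³ = 64 < 6419/69 ≤ 125 = 5³, so L = 5.

5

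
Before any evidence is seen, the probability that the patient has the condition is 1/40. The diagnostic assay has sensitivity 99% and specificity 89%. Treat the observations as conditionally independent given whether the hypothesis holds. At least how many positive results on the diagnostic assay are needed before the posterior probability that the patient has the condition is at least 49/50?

4

Prior odds = 0.025/0.975 = 1/39.
False-positive rate = 1 − 0.89 = 0.11; likelihood ratio of a positive = 0.99/0.11 = 9.
Target odds: 0.98 ÷ 0.02 = 49.
Need (1/39) × 9ⁿ ≥ 49, i.e. 9ⁿ ≥ 1911.
9³ = 729 falls short of 1911 but 9⁴ = 6561 reaches it, so n = 4.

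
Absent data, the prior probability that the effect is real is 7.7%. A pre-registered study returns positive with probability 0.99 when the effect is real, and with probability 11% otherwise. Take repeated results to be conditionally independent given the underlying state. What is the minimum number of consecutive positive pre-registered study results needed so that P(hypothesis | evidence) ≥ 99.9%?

Prior odds = 0.077/0.923 = 77/923.
Likelihood ratio of a positive result = 0.99/0.11 = 9.
Target posterior odds = 0.999/0.001 = 999.
Need (77/923) × 9ⁿ ≥ 999, i.e. 9ⁿ ≥ 922077/77.
9⁴ = 6561 falls short of 922077/77 but 9⁵ = 59049 reaches it, so n = 5.

5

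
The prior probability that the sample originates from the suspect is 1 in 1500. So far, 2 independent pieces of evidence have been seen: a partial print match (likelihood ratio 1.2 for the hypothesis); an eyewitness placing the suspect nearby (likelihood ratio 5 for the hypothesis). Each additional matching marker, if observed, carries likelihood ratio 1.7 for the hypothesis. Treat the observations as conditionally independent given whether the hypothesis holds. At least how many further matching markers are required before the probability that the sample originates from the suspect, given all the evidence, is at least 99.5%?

21

Prior odds = (1/1500)/(1499/1500) = 1/1499.
Combined Bayes factor of the evidence already in hand = 1.2 × 5 = 6.
Odds after that evidence = (1/1499) × 6 = 6/1499.
Target odds = 0.995/0.005 = 199.
Need 1.7ⁿ ≥ 199 ÷ (6/1499) = 298301/6.
1.7²⁰ ≈40642.3 falls short of 298301/6 but 1.7²¹ ≈69091.9 reaches it, so n = 21.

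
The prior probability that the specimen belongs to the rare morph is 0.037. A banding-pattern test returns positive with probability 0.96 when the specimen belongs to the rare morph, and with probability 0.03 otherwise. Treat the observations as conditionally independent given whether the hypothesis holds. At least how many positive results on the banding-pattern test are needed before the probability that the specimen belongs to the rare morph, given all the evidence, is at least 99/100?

3

Prior odds: 0.037 ÷ 0.963 = 37/963.
Likelihood ratio of a positive result = 0.96/0.03 = 32.
Target odds: 0.99 ÷ 0.01 = 99.
Need (37/963) × 32ⁿ ≥ 99, i.e. 32ⁿ ≥ 95337/37.
32² = 1024 falls short of 95337/37 but 32³ = 32768 reaches it, so n = 3.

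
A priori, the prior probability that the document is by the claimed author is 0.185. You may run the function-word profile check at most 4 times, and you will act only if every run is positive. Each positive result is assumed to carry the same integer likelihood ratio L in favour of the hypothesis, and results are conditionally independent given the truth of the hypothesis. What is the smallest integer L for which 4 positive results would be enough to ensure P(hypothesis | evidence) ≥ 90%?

3

Prior odds = 0.185/0.815 = 37/163.
Target odds = 0.9/0.1 = 9.
Need L⁴ ≥ 9 ÷ (37/163) = 1467/37.
2⁴ = 16 < 1467/37 ≤ 81 = 3⁴, so L = 3.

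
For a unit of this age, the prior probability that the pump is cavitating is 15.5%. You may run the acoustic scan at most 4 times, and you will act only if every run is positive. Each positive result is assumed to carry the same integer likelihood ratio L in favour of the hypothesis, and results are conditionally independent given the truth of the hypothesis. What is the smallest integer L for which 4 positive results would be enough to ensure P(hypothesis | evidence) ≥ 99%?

5

Prior odds = 0.155/0.845 = 31/169.
Target odds = 0.99/0.01 = 99.
Need L⁴ ≥ 99 ÷ (31/169) = 16731/31.
4⁴ = 256 < 16731/31 ≤ 625 = 5⁴, so L = 5.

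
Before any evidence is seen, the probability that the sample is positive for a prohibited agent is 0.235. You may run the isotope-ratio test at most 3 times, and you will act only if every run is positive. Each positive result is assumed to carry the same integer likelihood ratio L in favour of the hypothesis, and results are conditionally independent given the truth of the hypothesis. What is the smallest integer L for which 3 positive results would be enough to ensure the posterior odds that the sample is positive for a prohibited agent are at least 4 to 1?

Prior odds = 0.235/0.765 = 47/153.
Target odds = 4.
Need L³ ≥ 4 ÷ (47/153) = 612/47.
2³ = 8 < 612/47 ≤ 27 = 3³, so L = 3.

3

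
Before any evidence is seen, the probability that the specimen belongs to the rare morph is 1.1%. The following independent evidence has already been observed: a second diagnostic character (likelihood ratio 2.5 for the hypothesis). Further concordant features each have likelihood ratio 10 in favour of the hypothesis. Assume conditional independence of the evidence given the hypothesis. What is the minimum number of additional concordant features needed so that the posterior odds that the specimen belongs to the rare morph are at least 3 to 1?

3

Prior odds = 0.011/0.989 = 11/989.
Bayes factor of the evidence already in hand = 2.5.
Odds after that evidence = (11/989) × 2.5 = 55/1978.
Target odds = 3.
Need 10ⁿ ≥ 3 ÷ (55/1978) = 5934/55.
10² = 100 falls short of 5934/55 but 10³ = 1000 reaches it, so n = 3.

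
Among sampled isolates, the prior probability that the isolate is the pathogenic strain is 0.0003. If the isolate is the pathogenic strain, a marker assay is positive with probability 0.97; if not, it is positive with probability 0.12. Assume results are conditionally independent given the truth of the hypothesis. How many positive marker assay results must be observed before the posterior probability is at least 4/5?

Prior odds: 0.0003 ÷ 0.9997 = 3/9997.
Likelihood ratio of a positive = 0.97/0.12 = 97/12.
Target odds: 0.8 ÷ 0.2 = 4.
Require (97/12)ⁿ ≥ 4 ÷ (3/9997) = 39988/3.
(97/12)⁴ = 88529281/20736 falls short of 39988/3 but (97/12)⁵ ≈34510.6 reaches it, so n = 5.

5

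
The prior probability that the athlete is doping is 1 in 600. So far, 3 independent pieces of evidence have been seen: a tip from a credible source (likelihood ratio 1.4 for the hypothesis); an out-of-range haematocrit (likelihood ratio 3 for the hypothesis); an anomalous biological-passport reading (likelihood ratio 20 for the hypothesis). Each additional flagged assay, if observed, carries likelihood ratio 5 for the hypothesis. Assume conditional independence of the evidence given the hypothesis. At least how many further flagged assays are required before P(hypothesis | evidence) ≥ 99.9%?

6

Prior odds = (1/600)/(599/600) = 1/599.
Combined Bayes factor of the evidence already in hand = 1.4 × 3 × 20 = 84.
Odds after that evidence = (1/599) × 84 = 84/599.
Target odds = 0.999/0.001 = 999.
Need 5ⁿ ≥ 999 ÷ (84/599) = 199467/28.
5⁵ = 3125 falls short of 199467/28 but 5⁶ = 15625 reaches it, so n = 6.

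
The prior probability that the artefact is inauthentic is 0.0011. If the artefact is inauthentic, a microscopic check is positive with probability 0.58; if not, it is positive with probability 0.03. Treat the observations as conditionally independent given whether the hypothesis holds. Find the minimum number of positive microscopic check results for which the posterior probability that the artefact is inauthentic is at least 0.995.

Prior odds = 0.0011/0.9989 = 11/9989.
Likelihood ratio of a positive = 0.58/0.03 = 58/3.
Target odds: 0.995 ÷ 0.005 = 199.
Require (58/3)ⁿ ≥ 199 ÷ (11/9989) = 1987811/11.
(58/3)⁴ = 11316496/81 falls short of 1987811/11 but (58/3)⁵ = 656356768/243 reaches it, so n = 5.

5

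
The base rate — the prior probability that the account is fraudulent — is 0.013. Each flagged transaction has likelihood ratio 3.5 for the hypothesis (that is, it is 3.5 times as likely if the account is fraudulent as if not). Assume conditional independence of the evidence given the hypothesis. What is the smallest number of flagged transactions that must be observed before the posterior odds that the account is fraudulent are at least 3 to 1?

5

Prior odds = 0.013/0.987 = 13/987.
Likelihood ratio per flagged transaction = 3.5.
Target odds = 3.
Require 3.5ⁿ ≥ 3 ÷ (13/987) = 2961/13.
3.5⁴ = 150.0625 falls short of 2961/13 but 3.5⁵ = 525.21875 reaches it, so n = 5.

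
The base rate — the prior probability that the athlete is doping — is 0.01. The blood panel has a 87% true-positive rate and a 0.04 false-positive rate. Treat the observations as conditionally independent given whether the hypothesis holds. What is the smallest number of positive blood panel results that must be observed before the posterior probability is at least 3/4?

2

Prior odds: 0.01 ÷ 0.99 = 1/99.
Likelihood ratio of a positive result = 0.87/0.04 = 21.75.
Target posterior odds = 0.75/0.25 = 3.
Require 21.75ⁿ ≥ 3 ÷ (1/99) = 297.
21.75¹ = 21.75 falls short of 297 but 21.75² = 473.0625 reaches it, so n = 2.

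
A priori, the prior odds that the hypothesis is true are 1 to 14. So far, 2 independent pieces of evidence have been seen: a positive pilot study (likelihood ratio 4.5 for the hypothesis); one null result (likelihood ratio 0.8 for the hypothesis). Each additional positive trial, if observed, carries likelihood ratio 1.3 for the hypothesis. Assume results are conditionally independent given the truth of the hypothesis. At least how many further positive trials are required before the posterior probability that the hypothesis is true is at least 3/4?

10

Prior odds = 1/14.
Combined Bayes factor of the evidence already in hand = 4.5 × 0.8 = 3.6.
Odds after that evidence = (1/14) × 3.6 = 9/35.
Target odds = 0.75/0.25 = 3.
Need 1.3ⁿ ≥ 3 ÷ (9/35) = 35/3.
1.3⁹ ≈10.6045 falls short of 35/3 but 1.3¹⁰ ≈13.7858 reaches it, so n = 10.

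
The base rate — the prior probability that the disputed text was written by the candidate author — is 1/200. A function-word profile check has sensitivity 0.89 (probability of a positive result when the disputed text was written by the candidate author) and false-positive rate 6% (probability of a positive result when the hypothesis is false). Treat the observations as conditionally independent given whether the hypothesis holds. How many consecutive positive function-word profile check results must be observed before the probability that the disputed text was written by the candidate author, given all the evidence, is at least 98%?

4

Prior odds = 0.005/0.995 = 1/199.
Likelihood ratio of a positive result = 0.89/0.06 = 89/6.
Target posterior odds = 0.98/0.02 = 49.
Need (1/199) × (89/6)ⁿ ≥ 49, i.e. (89/6)ⁿ ≥ 9751.
(89/6)³ = 704969/216 falls short of 9751 but (89/6)⁴ = 62742241/1296 reaches it, so n = 4.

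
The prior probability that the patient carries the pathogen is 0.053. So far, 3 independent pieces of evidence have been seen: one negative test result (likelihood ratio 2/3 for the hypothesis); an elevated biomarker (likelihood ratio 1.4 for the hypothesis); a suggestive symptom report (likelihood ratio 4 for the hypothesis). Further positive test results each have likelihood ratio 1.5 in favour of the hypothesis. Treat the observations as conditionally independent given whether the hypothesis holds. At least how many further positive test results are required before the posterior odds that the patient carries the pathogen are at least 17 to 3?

9

Prior odds = 0.053/0.947 = 53/947.
Combined Bayes factor of the evidence already in hand = (2/3) × 1.4 × 4 = 56/15.
Odds after that evidence = (53/947) × 56/15 = 2968/14205.
Target odds = 17/3.
Need 1.5ⁿ ≥ 17/3 ÷ (2968/14205) = 80495/2968.
1.5⁸ = 25.62890625 falls short of 80495/2968 but 1.5⁹ = 19683/512 reaches it, so n = 9.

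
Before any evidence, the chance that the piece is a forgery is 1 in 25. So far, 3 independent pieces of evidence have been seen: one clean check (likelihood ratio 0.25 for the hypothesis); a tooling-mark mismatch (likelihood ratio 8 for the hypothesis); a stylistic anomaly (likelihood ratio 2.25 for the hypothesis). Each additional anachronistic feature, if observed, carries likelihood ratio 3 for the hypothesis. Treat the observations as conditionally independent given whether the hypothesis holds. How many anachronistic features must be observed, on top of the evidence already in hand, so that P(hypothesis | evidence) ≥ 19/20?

5

Prior odds = 0.04/0.96 = 1/24.
Combined Bayes factor of the evidence already in hand = 0.25 × 8 × 2.25 = 4.5.
Odds after that evidence = (1/24) × 4.5 = 0.1875.
Target odds = 0.95/0.05 = 19.
Need 3ⁿ ≥ 19 ÷ 0.1875 = 304/3.
3⁴ = 81 falls short of 304/3 but 3⁵ = 243 reaches it, so n = 5.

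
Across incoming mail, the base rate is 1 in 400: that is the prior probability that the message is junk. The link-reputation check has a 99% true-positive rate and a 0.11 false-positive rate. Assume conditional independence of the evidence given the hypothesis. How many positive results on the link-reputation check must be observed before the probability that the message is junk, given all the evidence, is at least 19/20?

5

Prior odds = 0.0025/0.9975 = 1/399.
Likelihood ratio of a positive result = 0.99/0.11 = 9.
Target odds: 0.95 ÷ 0.05 = 19.
Require 9ⁿ ≥ 19 ÷ (1/399) = 7581.
9⁴ = 6561 falls short of 7581 but 9⁵ = 59049 reaches it, so n = 5.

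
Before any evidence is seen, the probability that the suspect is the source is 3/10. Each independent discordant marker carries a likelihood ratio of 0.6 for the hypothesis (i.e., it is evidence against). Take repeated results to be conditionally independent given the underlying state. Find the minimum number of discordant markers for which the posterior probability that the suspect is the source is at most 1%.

8

Prior odds: 0.3 ÷ 0.7 = 3/7.
Likelihood ratio per discordant marker = 0.6.
Target odds: 0.01 ÷ 0.99 = 1/99.
Require 0.6ⁿ ≤ 1/99 ÷ (3/7) = 7/297.
0.6⁷ = 2187/78125 is still above 7/297 but 0.6⁸ = 6561/390625 is at or below it, so n = 8.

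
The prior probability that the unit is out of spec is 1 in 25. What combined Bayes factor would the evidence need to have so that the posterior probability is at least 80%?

96

Prior odds = 0.04/0.96 = 1/24.
Target odds = 0.8/0.2 = 4.
Required Bayes factor = 4 ÷ (1/24) = 96.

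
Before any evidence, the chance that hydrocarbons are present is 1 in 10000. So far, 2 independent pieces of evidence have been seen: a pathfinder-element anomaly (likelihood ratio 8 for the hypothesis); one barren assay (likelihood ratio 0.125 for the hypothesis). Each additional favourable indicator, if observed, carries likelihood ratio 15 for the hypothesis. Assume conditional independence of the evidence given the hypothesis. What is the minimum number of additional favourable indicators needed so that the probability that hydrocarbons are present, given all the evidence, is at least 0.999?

6

Prior odds = 0.0001/0.9999 = 1/9999.
Combined Bayes factor of the evidence already in hand = 8 × 0.125 = 1.
Odds after that evidence = (1/9999) × 1 = 1/9999.
Target odds = 0.999/0.001 = 999.
Need 15ⁿ ≥ 999 ÷ (1/9999) = 9989001.
15⁵ = 759375 falls short of 9989001 but 15⁶ = 11390625 reaches it, so n = 6.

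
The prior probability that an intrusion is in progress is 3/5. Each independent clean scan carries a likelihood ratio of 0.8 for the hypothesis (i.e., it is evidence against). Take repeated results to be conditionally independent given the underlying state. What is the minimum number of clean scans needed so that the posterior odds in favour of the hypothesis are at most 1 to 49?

Prior odds = 0.6/0.4 = 1.5.
Likelihood ratio per clean scan = 0.8.
Target odds = 1/49.
Require 0.8ⁿ ≤ 1/49 ÷ 1.5 = 2/147.
0.8¹⁹ ≈0.0144115 is still above 2/147 but 0.8²⁰ ≈0.0115292 is at or below it, so n = 20.

20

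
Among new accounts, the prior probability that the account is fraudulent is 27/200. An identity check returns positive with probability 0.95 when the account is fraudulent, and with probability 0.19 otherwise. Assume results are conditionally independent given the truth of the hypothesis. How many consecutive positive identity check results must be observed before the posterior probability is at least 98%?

Prior odds: 0.135 ÷ 0.865 = 27/173.
Likelihood ratio of a positive result = 0.95/0.19 = 5.
Target posterior odds = 0.98/0.02 = 49.
Require 5ⁿ ≥ 49 ÷ (27/173) = 8477/27.
5³ = 125 falls short of 8477/27 but 5⁴ = 625 reaches it, so n = 4.

4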